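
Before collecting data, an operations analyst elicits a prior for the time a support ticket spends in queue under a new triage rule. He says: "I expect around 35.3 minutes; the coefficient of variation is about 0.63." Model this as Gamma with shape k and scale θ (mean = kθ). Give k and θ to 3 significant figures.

k ≈ 2.52, θ ≈ 14

For Gamma(k, scale θ): mean = kθ, variance = kθ², so CV = 1/√k.
CV = 0.63, hence k = 1/CV² = 2.52.
Then θ = mean/k = 35.3/2.52 = 14.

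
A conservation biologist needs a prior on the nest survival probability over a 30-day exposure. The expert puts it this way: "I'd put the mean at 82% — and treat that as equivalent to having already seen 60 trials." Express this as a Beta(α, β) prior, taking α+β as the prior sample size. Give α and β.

α = 49.2, β = 10.8

Under the effective-sample-size interpretation, Beta(α, β) has prior mean α/(α+β) and prior sample size α+β.
So α+β = 60 and α/(α+β) = 0.82, giving α = 0.82·60 = 49.2 and β = 60 − 49.2 = 10.8.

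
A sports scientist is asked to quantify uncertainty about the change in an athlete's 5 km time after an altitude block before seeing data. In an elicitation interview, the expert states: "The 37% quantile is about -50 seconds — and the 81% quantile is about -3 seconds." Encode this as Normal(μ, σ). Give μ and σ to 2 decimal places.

μ = -37.11, σ = 38.85

The p-quantile of Normal(μ,σ) is μ + z_p·σ, with z_{0.37} = -0.3319 and z_{0.81} = 0.8779.
Eliminate σ: μ = (z₂·x₁ − z₁·x₂)/(z₂ − z₁) = (0.8779·-50 − (-0.3319)·-3)/1.21 = -37.11.
Then σ = (x₂ − x₁)/(z₂ − z₁) = (-3 − -50)/1.21 = 38.85.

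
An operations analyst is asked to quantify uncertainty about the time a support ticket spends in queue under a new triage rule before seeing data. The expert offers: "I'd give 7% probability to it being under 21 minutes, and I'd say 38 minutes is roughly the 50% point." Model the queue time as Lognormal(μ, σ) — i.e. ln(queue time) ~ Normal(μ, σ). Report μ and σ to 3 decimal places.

μ ≈ 3.638, σ ≈ 0.402

If T ~ Lognormal(μ,σ) then ln T ~ Normal(μ,σ), so the p-quantile of ln T is μ + z_p·σ.
ln(21) = 3.045 and ln(38) = 3.638; z_{0.07} = -1.476, z_{0.5} = 0.
σ = (3.638 − 3.045)/(0 − (-1.476)) = 0.402.
μ = 3.045 − (-1.476)·0.402 = 3.638.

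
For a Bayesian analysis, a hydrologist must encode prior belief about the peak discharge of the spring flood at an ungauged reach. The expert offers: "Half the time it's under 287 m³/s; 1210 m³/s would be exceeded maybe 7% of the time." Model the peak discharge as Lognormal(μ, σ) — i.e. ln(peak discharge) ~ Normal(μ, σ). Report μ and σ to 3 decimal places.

If T ~ Lognormal(μ,σ) then ln T ~ Normal(μ,σ), so the p-quantile of ln T is μ + z_p·σ.
ln(287) = 5.659 and ln(1210) = 7.098; z_{0.5} = 0, z_{0.93} = 1.476.
σ = (7.098 − 5.659)/(1.476 − (0)) = 0.975.
μ = 5.659 − (0)·0.975 = 5.659.

μ ≈ 5.659, σ ≈ 0.975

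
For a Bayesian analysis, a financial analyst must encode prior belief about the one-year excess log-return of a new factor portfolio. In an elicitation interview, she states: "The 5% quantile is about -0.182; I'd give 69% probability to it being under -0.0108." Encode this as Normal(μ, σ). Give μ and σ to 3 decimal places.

μ = -0.050, σ = 0.080

For Normal(μ,σ), the p-quantile is μ + z_p·σ. Here z_{0.05} = -1.645, z_{0.69} = 0.4959.
So -0.182 = μ − 1.645σ and -0.0108 = μ + 0.4959σ.
Subtracting: σ = (-0.0108 − -0.182)/(0.4959 − (-1.645)) = 0.080.
Then μ = -0.182 − (-1.645)·0.080 = -0.050.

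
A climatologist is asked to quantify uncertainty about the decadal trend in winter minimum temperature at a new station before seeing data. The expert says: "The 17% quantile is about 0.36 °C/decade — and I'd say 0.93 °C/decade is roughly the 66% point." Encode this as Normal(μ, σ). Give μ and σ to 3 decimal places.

The p-quantile of Normal(μ,σ) is μ + z_p·σ, with z_{0.17} = -0.9542 and z_{0.66} = 0.4125.
Eliminate σ: μ = (z₂·x₁ − z₁·x₂)/(z₂ − z₁) = (0.4125·0.36 − (-0.9542)·0.93)/1.367 = 0.758.
Then σ = (x₂ − x₁)/(z₂ − z₁) = (0.93 − 0.36)/1.367 = 0.417.

μ = 0.758, σ = 0.417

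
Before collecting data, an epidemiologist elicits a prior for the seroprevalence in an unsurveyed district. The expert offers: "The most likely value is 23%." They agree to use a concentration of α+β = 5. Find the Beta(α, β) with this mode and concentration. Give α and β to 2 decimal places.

α = 1.69, β = 3.31

For α,β > 1 the Beta mode is (α−1)/(α+β−2). With α+β = 5, the mode is (α−1)/3.
Set (α−1)/3 = 0.23 → α = 1 + 0.23·3 = 1.69.
β = 5 − α = 3.31.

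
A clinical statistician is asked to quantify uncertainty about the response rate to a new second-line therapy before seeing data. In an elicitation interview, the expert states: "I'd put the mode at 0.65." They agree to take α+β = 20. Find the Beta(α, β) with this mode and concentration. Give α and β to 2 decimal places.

α = 12.70, β = 7.30

For α,β > 1 the Beta mode is (α−1)/(α+β−2). With α+β = 20, the mode is (α−1)/18.
Set (α−1)/18 = 0.65 → α = 1 + 0.65·18 = 12.70.
β = 20 − α = 7.30.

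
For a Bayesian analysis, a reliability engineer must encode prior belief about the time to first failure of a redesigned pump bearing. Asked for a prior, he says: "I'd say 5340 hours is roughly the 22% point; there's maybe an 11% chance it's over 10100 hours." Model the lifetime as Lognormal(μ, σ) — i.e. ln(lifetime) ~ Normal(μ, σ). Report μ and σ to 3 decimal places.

If T ~ Lognormal(μ,σ) then ln T ~ Normal(μ,σ), so the p-quantile of ln T is μ + z_p·σ.
ln(5340) = 8.583 and ln(10100) = 9.22; z_{0.22} = -0.7722, z_{0.89} = 1.227.
σ = (9.22 − 8.583)/(1.227 − (-0.7722)) = 0.319.
μ = 8.583 − (-0.7722)·0.319 = 8.829.

μ ≈ 8.829, σ ≈ 0.319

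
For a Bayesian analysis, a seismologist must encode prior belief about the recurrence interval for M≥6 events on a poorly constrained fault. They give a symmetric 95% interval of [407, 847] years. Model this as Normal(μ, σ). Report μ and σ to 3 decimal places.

A symmetric 95% interval runs μ ± z·σ with z = 1.96.
Half-width = 220, so σ = 220/1.96 = 112.247.
μ is the interval midpoint, 627.000.

μ = 627.000, σ = 112.247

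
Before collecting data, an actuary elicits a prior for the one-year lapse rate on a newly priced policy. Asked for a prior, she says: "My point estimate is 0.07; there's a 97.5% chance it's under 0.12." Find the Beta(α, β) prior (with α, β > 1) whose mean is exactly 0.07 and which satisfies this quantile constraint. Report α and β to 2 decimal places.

α ≈ 8.94, β ≈ 118.82

With mean 0.07 fixed, write α = 0.07s, β = 0.93s where s = α+β.
Need P(θ < 0.12) = 0.975 under Beta(0.07s, 0.93s). Normal approximation: (q−m)/√(m(1−m)/s) ≈ z_{0.975} = 1.96, so s ≈ 0.07·0.93·(1.96)²/(0.12−0.07)² = 100.0.
At s = 100.0: P(θ<0.12) ≈ 0.961. Adjusting to match 0.975 gives s ≈ 127.76.
So α = 0.07·127.76 ≈ 8.94, β = 0.93·127.76 ≈ 118.82.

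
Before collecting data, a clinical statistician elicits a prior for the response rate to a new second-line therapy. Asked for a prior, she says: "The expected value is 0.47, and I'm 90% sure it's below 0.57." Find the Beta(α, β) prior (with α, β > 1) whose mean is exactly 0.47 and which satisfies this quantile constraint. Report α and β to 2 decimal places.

With mean 0.47 fixed, write α = 0.47s, β = 0.53s where s = α+β.
Need P(θ < 0.57) = 0.9 under Beta(0.47s, 0.53s). Normal approximation: (q−m)/√(m(1−m)/s) ≈ z_{0.9} = 1.28, so s ≈ 0.47·0.53·(1.28)²/(0.57−0.47)² = 40.9.
At s = 40.9: P(θ<0.57) ≈ 0.900. Adjusting to match 0.9 gives s ≈ 40.84.
So α = 0.47·40.84 ≈ 19.20, β = 0.53·40.84 ≈ 21.65.

α ≈ 19.20, β ≈ 21.65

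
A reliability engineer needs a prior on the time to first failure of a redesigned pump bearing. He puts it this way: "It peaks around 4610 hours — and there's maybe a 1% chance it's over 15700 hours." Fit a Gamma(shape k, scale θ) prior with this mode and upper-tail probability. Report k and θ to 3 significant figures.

k ≈ 3.9, θ ≈ 1590

Gamma(k,θ) with k>1 has mode (k−1)θ, so θ = 4610/(k−1).
Need P(X < 15700) = 0.99 with θ tied to k this way. Start at k = 2, θ = 4610: P(X<15700) ≈ 0.854.
Too low — raise k to concentrate. Iterating converges to k ≈ 3.9.
Then θ = 4610/(3.9−1) ≈ 1590.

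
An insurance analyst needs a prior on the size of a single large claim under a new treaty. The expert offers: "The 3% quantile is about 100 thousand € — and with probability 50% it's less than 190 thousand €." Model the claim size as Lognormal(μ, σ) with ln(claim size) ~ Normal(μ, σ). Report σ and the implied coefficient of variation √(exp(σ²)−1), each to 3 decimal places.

σ ≈ 0.341, CV ≈ 0.351

If T ~ Lognormal(μ,σ) then ln T ~ Normal(μ,σ), so the p-quantile of ln T is μ + z_p·σ.
ln(100) = 4.605 and ln(190) = 5.247; z_{0.03} = -1.881, z_{0.5} = 0.
σ = (5.247 − 4.605)/(0 − (-1.881)) = 0.341.
μ = 4.605 − (-1.881)·0.341 = 5.247.
CV = √(exp(σ²)−1) = √(exp(0.1165)−1) = 0.351.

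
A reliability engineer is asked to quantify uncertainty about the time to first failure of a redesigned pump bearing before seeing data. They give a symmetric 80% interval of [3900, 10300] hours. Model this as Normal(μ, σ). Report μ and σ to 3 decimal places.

A symmetric 80% interval runs μ ± z·σ with z = 1.282.
Half-width = 3200, so σ = 3200/1.282 = 2496.973.
μ is the interval midpoint, 7100.000.

μ = 7100.000, σ = 2496.973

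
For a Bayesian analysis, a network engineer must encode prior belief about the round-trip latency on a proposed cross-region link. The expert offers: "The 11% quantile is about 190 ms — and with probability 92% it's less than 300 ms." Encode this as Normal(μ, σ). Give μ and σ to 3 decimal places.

μ = 241.268, σ = 41.800

The p-quantile of Normal(μ,σ) is μ + z_p·σ, with z_{0.11} = -1.227 and z_{0.92} = 1.405.
Eliminate σ: μ = (z₂·x₁ − z₁·x₂)/(z₂ − z₁) = (1.405·190 − (-1.227)·300)/2.632 = 241.268.
Then σ = (x₂ − x₁)/(z₂ − z₁) = (300 − 190)/2.632 = 41.800.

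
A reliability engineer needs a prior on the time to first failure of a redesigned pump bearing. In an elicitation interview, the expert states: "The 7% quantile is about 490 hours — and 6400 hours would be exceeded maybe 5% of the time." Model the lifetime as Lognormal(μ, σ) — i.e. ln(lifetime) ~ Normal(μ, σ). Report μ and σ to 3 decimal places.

If T ~ Lognormal(μ,σ) then ln T ~ Normal(μ,σ), so the p-quantile of ln T is μ + z_p·σ.
ln(490) = 6.194 and ln(6400) = 8.764; z_{0.07} = -1.476, z_{0.95} = 1.645.
σ = (8.764 − 6.194)/(1.645 − (-1.476)) = 0.823.
μ = 6.194 − (-1.476)·0.823 = 7.410.

μ ≈ 7.410, σ ≈ 0.823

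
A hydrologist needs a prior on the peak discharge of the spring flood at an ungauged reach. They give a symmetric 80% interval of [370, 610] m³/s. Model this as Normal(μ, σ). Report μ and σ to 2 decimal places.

μ = 490.00, σ = 93.64

A symmetric 80% interval runs μ ± z·σ with z = 1.282.
Half-width = 120, so σ = 120/1.282 = 93.64.
μ is the interval midpoint, 490.00.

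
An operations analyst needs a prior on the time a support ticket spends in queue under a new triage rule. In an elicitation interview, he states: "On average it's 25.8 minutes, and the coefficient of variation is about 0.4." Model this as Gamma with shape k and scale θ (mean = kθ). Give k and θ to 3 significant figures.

k ≈ 6.25, θ ≈ 4.13

For Gamma(k, scale θ): mean = kθ, variance = kθ², so CV = 1/√k.
CV = 0.4, hence k = 1/CV² = 6.25.
Then θ = mean/k = 25.8/6.25 = 4.13.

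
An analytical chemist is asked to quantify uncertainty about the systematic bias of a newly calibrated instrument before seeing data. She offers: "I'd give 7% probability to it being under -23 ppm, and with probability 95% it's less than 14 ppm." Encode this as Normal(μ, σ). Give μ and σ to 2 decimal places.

μ = -5.50, σ = 11.86

The p-quantile of Normal(μ,σ) is μ + z_p·σ, with z_{0.07} = -1.476 and z_{0.95} = 1.645.
Eliminate σ: μ = (z₂·x₁ − z₁·x₂)/(z₂ − z₁) = (1.645·-23 − (-1.476)·14)/3.121 = -5.50.
Then σ = (x₂ − x₁)/(z₂ − z₁) = (14 − -23)/3.121 = 11.86.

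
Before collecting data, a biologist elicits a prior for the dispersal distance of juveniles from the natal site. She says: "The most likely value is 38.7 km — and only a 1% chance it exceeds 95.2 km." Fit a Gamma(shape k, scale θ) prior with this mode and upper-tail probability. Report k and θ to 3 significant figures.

k ≈ 6.81, θ ≈ 6.66

Gamma(k,θ) with k>1 has mode (k−1)θ, so θ = 38.7/(k−1).
Need P(X < 95.2) = 0.99 with θ tied to k this way. Start at k = 2, θ = 38.7: P(X<95.2) ≈ 0.704.
Too low — raise k to concentrate. Iterating converges to k ≈ 6.81.
Then θ = 38.7/(6.81−1) ≈ 6.66.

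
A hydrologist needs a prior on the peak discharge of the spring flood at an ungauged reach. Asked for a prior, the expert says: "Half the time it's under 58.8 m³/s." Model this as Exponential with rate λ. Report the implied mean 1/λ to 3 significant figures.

mean ≈ 84.8 m³/s

Exponential median = ln 2 / λ, so λ = ln 2 / 58.8 = 0.0118.
Mean = 1/λ = 84.8 m³/s.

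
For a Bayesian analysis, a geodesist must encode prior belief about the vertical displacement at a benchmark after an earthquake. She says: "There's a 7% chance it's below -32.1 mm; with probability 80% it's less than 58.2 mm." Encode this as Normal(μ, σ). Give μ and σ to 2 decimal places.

μ = 25.41, σ = 38.97

For Normal(μ,σ), the p-quantile is μ + z_p·σ. Here z_{0.07} = -1.476, z_{0.8} = 0.8416.
So -32.1 = μ − 1.476σ and 58.2 = μ + 0.8416σ.
Subtracting: σ = (58.2 − -32.1)/(0.8416 − (-1.476)) = 38.97.
Then μ = -32.1 − (-1.476)·38.97 = 25.41.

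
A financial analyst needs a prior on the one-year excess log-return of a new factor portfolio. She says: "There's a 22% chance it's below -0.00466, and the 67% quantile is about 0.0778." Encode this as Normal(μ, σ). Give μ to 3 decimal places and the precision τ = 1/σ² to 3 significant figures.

The p-quantile of Normal(μ,σ) is μ + z_p·σ, with z_{0.22} = -0.7722 and z_{0.67} = 0.4399.
Eliminate σ: μ = (z₂·x₁ − z₁·x₂)/(z₂ − z₁) = (0.4399·-0.00466 − (-0.7722)·0.0778)/1.212 = 0.048.
Then σ = (x₂ − x₁)/(z₂ − z₁) = (0.0778 − -0.00466)/1.212 = 0.068.
Precision τ = 1/σ² = 1/0.06803² = 216.

μ = 0.048, τ = 216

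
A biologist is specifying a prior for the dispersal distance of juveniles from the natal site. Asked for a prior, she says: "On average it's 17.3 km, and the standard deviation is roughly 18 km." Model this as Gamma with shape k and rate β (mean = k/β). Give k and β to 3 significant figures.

k ≈ 0.924, β ≈ 0.0534

For Gamma(k, rate β): mean = k/β, variance = k/β², so CV = 1/√k.
CV = SD/mean = 18/17.3 = 1.04, hence k = 1/CV² = 0.924.
Then β = k/mean = 0.924/17.3 = 0.0534.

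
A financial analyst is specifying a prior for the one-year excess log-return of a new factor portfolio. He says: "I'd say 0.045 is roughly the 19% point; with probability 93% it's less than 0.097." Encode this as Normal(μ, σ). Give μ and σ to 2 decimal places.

The p-quantile of Normal(μ,σ) is μ + z_p·σ, with z_{0.19} = -0.8779 and z_{0.93} = 1.476.
Eliminate σ: μ = (z₂·x₁ − z₁·x₂)/(z₂ − z₁) = (1.476·0.045 − (-0.8779)·0.097)/2.354 = 0.06.
Then σ = (x₂ − x₁)/(z₂ − z₁) = (0.097 − 0.045)/2.354 = 0.02.

μ = 0.06, σ = 0.02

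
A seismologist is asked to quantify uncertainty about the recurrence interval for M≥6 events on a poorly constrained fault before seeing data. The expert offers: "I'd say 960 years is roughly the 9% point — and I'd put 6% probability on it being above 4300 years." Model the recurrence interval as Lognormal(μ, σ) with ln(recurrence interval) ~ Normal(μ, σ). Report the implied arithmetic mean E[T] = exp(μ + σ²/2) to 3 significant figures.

If T ~ Lognormal(μ,σ) then ln T ~ Normal(μ,σ), so the p-quantile of ln T is μ + z_p·σ.
ln(960) = 6.867 and ln(4300) = 8.366; z_{0.09} = -1.341, z_{0.94} = 1.555.
σ = (8.366 − 6.867)/(1.555 − (-1.341)) = 0.518.
μ = 6.867 − (-1.341)·0.518 = 7.561.
E[T] = exp(μ + σ²/2) = exp(7.561 + 0.1341) = 2200 years.

E[T] ≈ 2200 years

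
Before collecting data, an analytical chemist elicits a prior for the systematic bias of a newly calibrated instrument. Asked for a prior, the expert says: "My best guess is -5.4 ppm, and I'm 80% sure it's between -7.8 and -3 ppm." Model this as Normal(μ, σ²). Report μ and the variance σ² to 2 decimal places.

μ = -5.40, σ² = 3.51

A symmetric 80% interval runs μ ± z·σ with z = 1.282.
Half-width = 2.4, so σ = 2.4/1.282 = 1.873 and σ² = 3.51.
μ is the stated best guess, -5.40.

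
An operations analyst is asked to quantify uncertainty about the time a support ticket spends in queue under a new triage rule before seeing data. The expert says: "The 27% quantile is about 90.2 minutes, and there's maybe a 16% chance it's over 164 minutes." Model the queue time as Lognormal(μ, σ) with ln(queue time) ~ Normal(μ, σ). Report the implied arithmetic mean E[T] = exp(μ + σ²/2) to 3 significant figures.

If T ~ Lognormal(μ,σ) then ln T ~ Normal(μ,σ), so the p-quantile of ln T is μ + z_p·σ.
ln(90.2) = 4.502 and ln(164) = 5.1; z_{0.27} = -0.6128, z_{0.84} = 0.9945.
σ = (5.1 − 4.502)/(0.9945 − (-0.6128)) = 0.372.
μ = 4.502 − (-0.6128)·0.372 = 4.730.
E[T] = exp(μ + σ²/2) = exp(4.730 + 0.0692) = 121 minutes.

E[T] ≈ 121 minutes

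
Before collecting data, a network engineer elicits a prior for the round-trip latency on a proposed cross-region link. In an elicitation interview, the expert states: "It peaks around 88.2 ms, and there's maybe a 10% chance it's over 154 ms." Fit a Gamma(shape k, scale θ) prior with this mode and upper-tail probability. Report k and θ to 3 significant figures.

k ≈ 7.11, θ ≈ 14.4

Gamma(k,θ) with k>1 has mode (k−1)θ, so θ = 88.2/(k−1).
Need P(X < 154) = 0.9 with θ tied to k this way. Start at k = 2, θ = 88.2: P(X<154) ≈ 0.521.
Too low — raise k to concentrate. Iterating converges to k ≈ 7.11.
Then θ = 88.2/(7.11−1) ≈ 14.4.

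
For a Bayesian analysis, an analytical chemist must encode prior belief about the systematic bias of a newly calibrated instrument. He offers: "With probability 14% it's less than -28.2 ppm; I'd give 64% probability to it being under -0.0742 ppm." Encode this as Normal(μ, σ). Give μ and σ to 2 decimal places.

The p-quantile of Normal(μ,σ) is μ + z_p·σ, with z_{0.14} = -1.08 and z_{0.64} = 0.3585.
Eliminate σ: μ = (z₂·x₁ − z₁·x₂)/(z₂ − z₁) = (0.3585·-28.2 − (-1.08)·-0.0742)/1.439 = -7.08.
Then σ = (x₂ − x₁)/(z₂ − z₁) = (-0.0742 − -28.2)/1.439 = 19.55.

μ = -7.08, σ = 19.55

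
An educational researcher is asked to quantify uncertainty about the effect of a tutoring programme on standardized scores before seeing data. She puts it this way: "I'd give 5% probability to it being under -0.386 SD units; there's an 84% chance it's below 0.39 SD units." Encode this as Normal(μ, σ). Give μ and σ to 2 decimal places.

μ = 0.10, σ = 0.29

The p-quantile of Normal(μ,σ) is μ + z_p·σ, with z_{0.05} = -1.645 and z_{0.84} = 0.9945.
Eliminate σ: μ = (z₂·x₁ − z₁·x₂)/(z₂ − z₁) = (0.9945·-0.386 − (-1.645)·0.39)/2.639 = 0.10.
Then σ = (x₂ − x₁)/(z₂ − z₁) = (0.39 − -0.386)/2.639 = 0.29.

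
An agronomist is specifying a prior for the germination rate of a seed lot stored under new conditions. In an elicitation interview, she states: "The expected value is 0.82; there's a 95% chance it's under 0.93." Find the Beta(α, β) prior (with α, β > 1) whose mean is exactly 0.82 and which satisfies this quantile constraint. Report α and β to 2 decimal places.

With mean 0.82 fixed, write α = 0.82s, β = 0.18s where s = α+β.
Need P(θ < 0.93) = 0.95 under Beta(0.82s, 0.18s). Normal approximation: (q−m)/√(m(1−m)/s) ≈ z_{0.95} = 1.64, so s ≈ 0.82·0.18·(1.64)²/(0.93−0.82)² = 33.0.
At s = 33.0: P(θ<0.93) ≈ 0.976. Adjusting to match 0.95 gives s ≈ 23.78.
So α = 0.82·23.78 ≈ 19.50, β = 0.18·23.78 ≈ 4.28.

α ≈ 19.50, β ≈ 4.28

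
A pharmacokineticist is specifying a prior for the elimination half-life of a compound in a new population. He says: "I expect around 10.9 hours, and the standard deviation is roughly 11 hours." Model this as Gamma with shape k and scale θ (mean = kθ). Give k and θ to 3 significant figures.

k ≈ 0.982, θ ≈ 11.1

For Gamma(k, scale θ): mean = kθ, variance = kθ², so CV = 1/√k.
CV = SD/mean = 11/10.9 = 1.009, hence k = 1/CV² = 0.982.
Then θ = mean/k = 10.9/0.982 = 11.1.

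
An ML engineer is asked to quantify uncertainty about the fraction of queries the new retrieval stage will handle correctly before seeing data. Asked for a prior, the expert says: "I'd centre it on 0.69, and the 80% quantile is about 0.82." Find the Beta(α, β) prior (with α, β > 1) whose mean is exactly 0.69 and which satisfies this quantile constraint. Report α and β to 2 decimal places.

With mean 0.69 fixed, write α = 0.69s, β = 0.31s where s = α+β.
Need P(θ < 0.82) = 0.8 under Beta(0.69s, 0.31s). Normal approximation: (q−m)/√(m(1−m)/s) ≈ z_{0.8} = 0.842, so s ≈ 0.69·0.31·(0.842)²/(0.82−0.69)² = 9.0.
At s = 9.0: P(θ<0.82) ≈ 0.794. Adjusting to match 0.8 gives s ≈ 9.30.
So α = 0.69·9.30 ≈ 6.42, β = 0.31·9.30 ≈ 2.88.

α ≈ 6.42, β ≈ 2.88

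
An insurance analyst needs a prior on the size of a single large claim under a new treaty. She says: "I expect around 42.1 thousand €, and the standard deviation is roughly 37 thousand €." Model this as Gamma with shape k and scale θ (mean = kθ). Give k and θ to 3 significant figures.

For Gamma(k, scale θ): mean = kθ, variance = kθ², so CV = 1/√k.
CV = SD/mean = 37/42.1 = 0.8789, hence k = 1/CV² = 1.29.
Then θ = mean/k = 42.1/1.29 = 32.5.

k ≈ 1.29, θ ≈ 32.5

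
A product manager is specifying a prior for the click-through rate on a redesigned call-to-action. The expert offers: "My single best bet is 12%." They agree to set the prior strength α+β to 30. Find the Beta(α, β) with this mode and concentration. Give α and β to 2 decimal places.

For α,β > 1 the Beta mode is (α−1)/(α+β−2). With α+β = 30, the mode is (α−1)/28.
Set (α−1)/28 = 0.12 → α = 1 + 0.12·28 = 4.36.
β = 30 − α = 25.64.

α = 4.36, β = 25.64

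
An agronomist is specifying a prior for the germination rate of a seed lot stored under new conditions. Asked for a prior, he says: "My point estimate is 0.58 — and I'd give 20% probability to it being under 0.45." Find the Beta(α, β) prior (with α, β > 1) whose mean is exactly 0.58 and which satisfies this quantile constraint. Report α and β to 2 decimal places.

With mean 0.58 fixed, write α = 0.58s, β = 0.42s where s = α+β.
Need P(θ < 0.45) = 0.2 under Beta(0.58s, 0.42s). Normal approximation: (q−m)/√(m(1−m)/s) ≈ z_{0.2} = -0.842, so s ≈ 0.58·0.42·(-0.842)²/(0.45−0.58)² = 10.2.
At s = 10.2: P(θ<0.45) ≈ 0.199. Adjusting to match 0.2 gives s ≈ 10.09.
So α = 0.58·10.09 ≈ 5.85, β = 0.42·10.09 ≈ 4.24.

α ≈ 5.85, β ≈ 4.24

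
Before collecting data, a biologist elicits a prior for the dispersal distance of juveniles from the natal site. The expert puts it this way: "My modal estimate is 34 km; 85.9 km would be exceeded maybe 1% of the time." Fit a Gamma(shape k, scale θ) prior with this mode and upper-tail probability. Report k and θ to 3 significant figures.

Gamma(k,θ) with k>1 has mode (k−1)θ, so θ = 34/(k−1).
Need P(X < 85.9) = 0.99 with θ tied to k this way. Start at k = 2, θ = 34: P(X<85.9) ≈ 0.718.
Too low — raise k to concentrate. Iterating converges to k ≈ 6.45.
Then θ = 34/(6.45−1) ≈ 6.24.

k ≈ 6.45, θ ≈ 6.24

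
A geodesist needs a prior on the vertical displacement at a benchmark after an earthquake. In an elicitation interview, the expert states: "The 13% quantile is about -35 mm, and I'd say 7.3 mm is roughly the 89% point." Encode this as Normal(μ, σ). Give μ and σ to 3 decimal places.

The p-quantile of Normal(μ,σ) is μ + z_p·σ, with z_{0.13} = -1.126 and z_{0.89} = 1.227.
Eliminate σ: μ = (z₂·x₁ − z₁·x₂)/(z₂ − z₁) = (1.227·-35 − (-1.126)·7.3)/2.353 = -14.750.
Then σ = (x₂ − x₁)/(z₂ − z₁) = (7.3 − -35)/2.353 = 17.978.

μ = -14.750, σ = 17.978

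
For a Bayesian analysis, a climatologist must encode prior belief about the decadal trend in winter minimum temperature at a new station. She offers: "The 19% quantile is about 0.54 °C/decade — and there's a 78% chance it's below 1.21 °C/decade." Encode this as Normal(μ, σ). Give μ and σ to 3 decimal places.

μ = 0.896, σ = 0.406

For Normal(μ,σ), the p-quantile is μ + z_p·σ. Here z_{0.19} = -0.8779, z_{0.78} = 0.7722.
So 0.54 = μ − 0.8779σ and 1.21 = μ + 0.7722σ.
Subtracting: σ = (1.21 − 0.54)/(0.7722 − (-0.8779)) = 0.406.
Then μ = 0.54 − (-0.8779)·0.406 = 0.896.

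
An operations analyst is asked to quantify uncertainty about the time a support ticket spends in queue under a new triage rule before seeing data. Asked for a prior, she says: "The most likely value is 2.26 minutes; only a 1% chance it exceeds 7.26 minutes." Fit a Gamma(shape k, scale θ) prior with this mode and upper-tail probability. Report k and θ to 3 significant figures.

Gamma(k,θ) with k>1 has mode (k−1)θ, so θ = 2.26/(k−1).
Need P(X < 7.26) = 0.99 with θ tied to k this way. Start at k = 2, θ = 2.26: P(X<7.26) ≈ 0.830.
Too low — raise k to concentrate. Iterating converges to k ≈ 4.25.
Then θ = 2.26/(4.25−1) ≈ 0.695.

k ≈ 4.25, θ ≈ 0.695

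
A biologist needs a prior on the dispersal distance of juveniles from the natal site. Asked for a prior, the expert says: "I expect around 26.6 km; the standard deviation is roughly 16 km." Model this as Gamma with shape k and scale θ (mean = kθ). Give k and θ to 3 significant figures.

k ≈ 2.76, θ ≈ 9.62

For Gamma(k, scale θ): mean = kθ, variance = kθ², so CV = 1/√k.
CV = SD/mean = 16/26.6 = 0.6015, hence k = 1/CV² = 2.76.
Then θ = mean/k = 26.6/2.76 = 9.62.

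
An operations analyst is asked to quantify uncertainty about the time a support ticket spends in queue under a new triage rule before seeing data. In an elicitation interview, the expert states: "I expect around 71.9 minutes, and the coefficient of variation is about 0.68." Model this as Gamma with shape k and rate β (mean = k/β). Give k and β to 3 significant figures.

k ≈ 2.16, β ≈ 0.0301

For Gamma(k, rate β): mean = k/β, variance = k/β², so CV = 1/√k.
CV = 0.68, hence k = 1/CV² = 2.16.
Then β = k/mean = 2.16/71.9 = 0.0301.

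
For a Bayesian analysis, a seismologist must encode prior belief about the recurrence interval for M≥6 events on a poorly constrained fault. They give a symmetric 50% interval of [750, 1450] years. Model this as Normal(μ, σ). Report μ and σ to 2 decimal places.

A symmetric 50% interval runs μ ± z·σ with z = 0.6745.
Half-width = 350, so σ = 350/0.6745 = 518.91.
μ is the interval midpoint, 1100.00.

μ = 1100.00, σ = 518.91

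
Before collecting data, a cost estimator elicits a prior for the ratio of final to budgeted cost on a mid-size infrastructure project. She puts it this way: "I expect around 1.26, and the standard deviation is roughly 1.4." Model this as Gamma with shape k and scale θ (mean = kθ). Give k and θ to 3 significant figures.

k ≈ 0.81, θ ≈ 1.56

For Gamma(k, scale θ): mean = kθ, variance = kθ², so CV = 1/√k.
CV = SD/mean = 1.4/1.26 = 1.111, hence k = 1/CV² = 0.81.
Then θ = mean/k = 1.26/0.81 = 1.56.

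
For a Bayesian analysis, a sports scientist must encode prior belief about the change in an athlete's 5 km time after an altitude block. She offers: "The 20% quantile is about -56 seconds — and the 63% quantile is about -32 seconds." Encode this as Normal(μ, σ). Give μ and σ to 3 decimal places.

μ = -38.787, σ = 20.452

The p-quantile of Normal(μ,σ) is μ + z_p·σ, with z_{0.2} = -0.8416 and z_{0.63} = 0.3319.
Eliminate σ: μ = (z₂·x₁ − z₁·x₂)/(z₂ − z₁) = (0.3319·-56 − (-0.8416)·-32)/1.173 = -38.787.
Then σ = (x₂ − x₁)/(z₂ − z₁) = (-32 − -56)/1.173 = 20.452.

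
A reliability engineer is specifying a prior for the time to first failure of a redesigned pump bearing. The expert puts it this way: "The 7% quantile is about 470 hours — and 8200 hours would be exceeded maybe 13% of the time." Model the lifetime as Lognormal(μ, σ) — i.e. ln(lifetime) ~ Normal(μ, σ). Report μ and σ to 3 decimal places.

μ ≈ 7.774, σ ≈ 1.099

If T ~ Lognormal(μ,σ) then ln T ~ Normal(μ,σ), so the p-quantile of ln T is μ + z_p·σ.
ln(470) = 6.153 and ln(8200) = 9.012; z_{0.07} = -1.476, z_{0.87} = 1.126.
σ = (9.012 − 6.153)/(1.126 − (-1.476)) = 1.099.
μ = 6.153 − (-1.476)·1.099 = 7.774.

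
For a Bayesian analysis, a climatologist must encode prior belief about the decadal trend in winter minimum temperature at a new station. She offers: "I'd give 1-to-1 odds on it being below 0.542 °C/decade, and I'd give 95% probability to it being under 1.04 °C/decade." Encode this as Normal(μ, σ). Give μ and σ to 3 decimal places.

μ = 0.542, σ = 0.303

For Normal(μ,σ), the p-quantile is μ + z_p·σ. Here z_{0.5} = 0, z_{0.95} = 1.645.
So 0.542 = μ + 0σ and 1.04 = μ + 1.645σ.
Subtracting: σ = (1.04 − 0.542)/(1.645 − (0)) = 0.303.
Then μ = 0.542 − (0)·0.303 = 0.542.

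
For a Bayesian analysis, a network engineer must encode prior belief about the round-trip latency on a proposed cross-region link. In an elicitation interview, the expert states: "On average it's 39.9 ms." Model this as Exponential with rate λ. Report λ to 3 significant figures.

Exponential mean = 1/λ, so λ = 1/39.9 = 0.0251.

λ ≈ 0.0251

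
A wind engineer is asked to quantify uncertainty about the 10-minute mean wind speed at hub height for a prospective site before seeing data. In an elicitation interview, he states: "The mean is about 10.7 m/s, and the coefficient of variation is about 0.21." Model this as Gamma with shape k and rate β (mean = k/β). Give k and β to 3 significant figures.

k ≈ 22.7, β ≈ 2.12

For Gamma(k, rate β): mean = k/β, variance = k/β², so CV = 1/√k.
CV = 0.21, hence k = 1/CV² = 22.7.
Then β = k/mean = 22.7/10.7 = 2.12.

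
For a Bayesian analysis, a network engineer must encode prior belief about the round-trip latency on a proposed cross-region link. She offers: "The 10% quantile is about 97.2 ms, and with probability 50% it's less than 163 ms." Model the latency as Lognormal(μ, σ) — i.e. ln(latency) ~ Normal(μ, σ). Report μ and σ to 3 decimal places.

μ ≈ 5.094, σ ≈ 0.403

If T ~ Lognormal(μ,σ) then ln T ~ Normal(μ,σ), so the p-quantile of ln T is μ + z_p·σ.
ln(97.2) = 4.577 and ln(163) = 5.094; z_{0.1} = -1.282, z_{0.5} = 0.
σ = (5.094 − 4.577)/(0 − (-1.282)) = 0.403.
μ = 4.577 − (-1.282)·0.403 = 5.094.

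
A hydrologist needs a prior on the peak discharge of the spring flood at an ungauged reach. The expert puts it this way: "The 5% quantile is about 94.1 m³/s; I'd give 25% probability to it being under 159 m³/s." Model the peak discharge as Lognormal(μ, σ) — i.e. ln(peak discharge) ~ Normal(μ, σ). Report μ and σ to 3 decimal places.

If T ~ Lognormal(μ,σ) then ln T ~ Normal(μ,σ), so the p-quantile of ln T is μ + z_p·σ.
ln(94.1) = 4.544 and ln(159) = 5.069; z_{0.05} = -1.645, z_{0.25} = -0.6745.
σ = (5.069 − 4.544)/(-0.6745 − (-1.645)) = 0.541.
μ = 4.544 − (-1.645)·0.541 = 5.434.

μ ≈ 5.434, σ ≈ 0.541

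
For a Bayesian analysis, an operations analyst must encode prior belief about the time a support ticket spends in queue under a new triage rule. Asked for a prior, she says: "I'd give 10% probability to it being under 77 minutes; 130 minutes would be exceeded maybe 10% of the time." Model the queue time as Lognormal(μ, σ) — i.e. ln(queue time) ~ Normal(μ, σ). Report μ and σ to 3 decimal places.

If T ~ Lognormal(μ,σ) then ln T ~ Normal(μ,σ), so the p-quantile of ln T is μ + z_p·σ.
ln(77) = 4.344 and ln(130) = 4.868; z_{0.1} = -1.282, z_{0.9} = 1.282.
σ = (4.868 − 4.344)/(1.282 − (-1.282)) = 0.204.
μ = 4.344 − (-1.282)·0.204 = 4.606.

μ ≈ 4.606, σ ≈ 0.204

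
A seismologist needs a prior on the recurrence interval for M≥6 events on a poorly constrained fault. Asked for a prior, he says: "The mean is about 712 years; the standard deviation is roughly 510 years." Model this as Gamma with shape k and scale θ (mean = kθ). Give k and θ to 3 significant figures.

k ≈ 1.95, θ ≈ 365

For Gamma(k, scale θ): mean = kθ, variance = kθ², so CV = 1/√k.
CV = SD/mean = 510/712 = 0.7163, hence k = 1/CV² = 1.95.
Then θ = mean/k = 712/1.95 = 365.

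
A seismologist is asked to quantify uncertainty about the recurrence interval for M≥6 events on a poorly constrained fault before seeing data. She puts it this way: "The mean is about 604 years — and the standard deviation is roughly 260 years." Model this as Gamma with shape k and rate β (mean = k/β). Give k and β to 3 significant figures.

k ≈ 5.4, β ≈ 0.00893

For Gamma(k, rate β): mean = k/β, variance = k/β², so CV = 1/√k.
CV = SD/mean = 260/604 = 0.4305, hence k = 1/CV² = 5.4.
Then β = k/mean = 5.4/604 = 0.00893.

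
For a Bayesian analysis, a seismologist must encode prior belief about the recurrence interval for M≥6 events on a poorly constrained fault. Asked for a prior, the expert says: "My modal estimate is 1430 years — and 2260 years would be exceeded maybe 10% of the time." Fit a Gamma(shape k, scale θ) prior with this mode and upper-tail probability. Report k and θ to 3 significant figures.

Gamma(k,θ) with k>1 has mode (k−1)θ, so θ = 1430/(k−1).
Need P(X < 2260) = 0.9 with θ tied to k this way. Start at k = 2, θ = 1430: P(X<2260) ≈ 0.469.
Too low — raise k to concentrate. Iterating converges to k ≈ 9.95.
Then θ = 1430/(9.95−1) ≈ 160.

k ≈ 9.95, θ ≈ 160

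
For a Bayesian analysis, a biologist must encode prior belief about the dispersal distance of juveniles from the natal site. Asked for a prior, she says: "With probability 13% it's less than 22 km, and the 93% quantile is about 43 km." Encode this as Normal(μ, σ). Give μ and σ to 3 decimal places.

For Normal(μ,σ), the p-quantile is μ + z_p·σ. Here z_{0.13} = -1.126, z_{0.93} = 1.476.
So 22 = μ − 1.126σ and 43 = μ + 1.476σ.
Subtracting: σ = (43 − 22)/(1.476 − (-1.126)) = 8.070.
Then μ = 22 − (-1.126)·8.070 = 31.090.

μ = 31.090, σ = 8.070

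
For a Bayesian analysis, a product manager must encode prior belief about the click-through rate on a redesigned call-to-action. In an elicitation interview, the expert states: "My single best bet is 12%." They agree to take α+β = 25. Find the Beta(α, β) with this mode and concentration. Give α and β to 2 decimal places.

For α,β > 1 the Beta mode is (α−1)/(α+β−2). With α+β = 25, the mode is (α−1)/23.
Set (α−1)/23 = 0.12 → α = 1 + 0.12·23 = 3.76.
β = 25 − α = 21.24.

α = 3.76, β = 21.24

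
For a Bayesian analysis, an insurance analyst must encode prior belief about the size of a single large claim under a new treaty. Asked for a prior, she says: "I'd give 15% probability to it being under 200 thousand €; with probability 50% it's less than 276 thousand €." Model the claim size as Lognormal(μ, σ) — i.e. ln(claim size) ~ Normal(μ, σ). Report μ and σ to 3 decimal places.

If T ~ Lognormal(μ,σ) then ln T ~ Normal(μ,σ), so the p-quantile of ln T is μ + z_p·σ.
ln(200) = 5.298 and ln(276) = 5.62; z_{0.15} = -1.036, z_{0.5} = 0.
σ = (5.62 − 5.298)/(0 − (-1.036)) = 0.311.
μ = 5.298 − (-1.036)·0.311 = 5.620.

μ ≈ 5.620, σ ≈ 0.311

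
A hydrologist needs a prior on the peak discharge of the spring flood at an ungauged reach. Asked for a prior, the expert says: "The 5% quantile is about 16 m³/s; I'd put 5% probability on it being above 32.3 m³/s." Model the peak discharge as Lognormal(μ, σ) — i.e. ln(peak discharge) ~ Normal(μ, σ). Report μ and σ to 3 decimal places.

If T ~ Lognormal(μ,σ) then ln T ~ Normal(μ,σ), so the p-quantile of ln T is μ + z_p·σ.
ln(16) = 2.773 and ln(32.3) = 3.475; z_{0.05} = -1.645, z_{0.95} = 1.645.
σ = (3.475 − 2.773)/(1.645 − (-1.645)) = 0.214.
μ = 2.773 − (-1.645)·0.214 = 3.124.

μ ≈ 3.124, σ ≈ 0.214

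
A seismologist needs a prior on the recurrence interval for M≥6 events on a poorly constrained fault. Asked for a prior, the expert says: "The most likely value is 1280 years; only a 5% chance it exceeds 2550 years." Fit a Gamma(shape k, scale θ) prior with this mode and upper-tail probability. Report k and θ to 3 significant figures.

k ≈ 6.84, θ ≈ 219

Gamma(k,θ) with k>1 has mode (k−1)θ, so θ = 1280/(k−1).
Need P(X < 2550) = 0.95 with θ tied to k this way. Start at k = 2, θ = 1280: P(X<2550) ≈ 0.592.
Too low — raise k to concentrate. Iterating converges to k ≈ 6.84.
Then θ = 1280/(6.84−1) ≈ 219.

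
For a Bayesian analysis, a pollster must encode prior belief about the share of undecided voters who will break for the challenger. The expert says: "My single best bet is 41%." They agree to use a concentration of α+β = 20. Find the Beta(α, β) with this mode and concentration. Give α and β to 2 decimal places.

For α,β > 1 the Beta mode is (α−1)/(α+β−2). With α+β = 20, the mode is (α−1)/18.
Set (α−1)/18 = 0.41 → α = 1 + 0.41·18 = 8.38.
β = 20 − α = 11.62.

α = 8.38, β = 11.62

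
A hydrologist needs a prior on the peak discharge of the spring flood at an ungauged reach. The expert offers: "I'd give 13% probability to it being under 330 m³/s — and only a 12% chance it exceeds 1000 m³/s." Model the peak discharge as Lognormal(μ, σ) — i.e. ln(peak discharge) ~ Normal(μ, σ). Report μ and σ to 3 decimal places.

If T ~ Lognormal(μ,σ) then ln T ~ Normal(μ,σ), so the p-quantile of ln T is μ + z_p·σ.
ln(330) = 5.799 and ln(1000) = 6.908; z_{0.13} = -1.126, z_{0.88} = 1.175.
σ = (6.908 − 5.799)/(1.175 − (-1.126)) = 0.482.
μ = 5.799 − (-1.126)·0.482 = 6.342.

μ ≈ 6.342, σ ≈ 0.482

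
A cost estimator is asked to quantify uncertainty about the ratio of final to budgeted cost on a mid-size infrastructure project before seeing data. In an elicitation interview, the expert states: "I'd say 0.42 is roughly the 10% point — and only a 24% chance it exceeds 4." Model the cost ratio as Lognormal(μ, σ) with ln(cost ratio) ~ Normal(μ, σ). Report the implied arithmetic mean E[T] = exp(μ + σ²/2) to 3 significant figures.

If T ~ Lognormal(μ,σ) then ln T ~ Normal(μ,σ), so the p-quantile of ln T is μ + z_p·σ.
ln(0.42) = -0.8675 and ln(4) = 1.386; z_{0.1} = -1.282, z_{0.76} = 0.7063.
σ = (1.386 − -0.8675)/(0.7063 − (-1.282)) = 1.134.
μ = -0.8675 − (-1.282)·1.134 = 0.586.
E[T] = exp(μ + σ²/2) = exp(0.586 + 0.6427) = 3.42.

E[T] ≈ 3.42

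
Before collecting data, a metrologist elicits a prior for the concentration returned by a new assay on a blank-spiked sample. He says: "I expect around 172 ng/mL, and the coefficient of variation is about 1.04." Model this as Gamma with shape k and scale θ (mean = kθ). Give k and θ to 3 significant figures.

For Gamma(k, scale θ): mean = kθ, variance = kθ², so CV = 1/√k.
CV = 1.04, hence k = 1/CV² = 0.925.
Then θ = mean/k = 172/0.925 = 186.

k ≈ 0.925, θ ≈ 186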